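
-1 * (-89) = 89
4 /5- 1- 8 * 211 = -8441 /5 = -1688.20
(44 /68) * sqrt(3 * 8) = 22 * sqrt(6) /17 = 3.17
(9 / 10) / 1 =9 / 10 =0.90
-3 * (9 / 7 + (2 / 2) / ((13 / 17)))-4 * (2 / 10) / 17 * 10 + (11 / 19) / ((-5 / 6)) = -1314682 / 146965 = -8.95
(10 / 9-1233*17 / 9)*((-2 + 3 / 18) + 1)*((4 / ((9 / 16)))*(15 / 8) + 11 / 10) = 9071783 / 324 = 27999.33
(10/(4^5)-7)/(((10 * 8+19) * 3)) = -1193/50688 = -0.02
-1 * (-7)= 7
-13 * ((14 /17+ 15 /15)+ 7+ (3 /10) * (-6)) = -7761 /85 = -91.31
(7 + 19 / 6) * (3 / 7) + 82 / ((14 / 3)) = 307 / 14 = 21.93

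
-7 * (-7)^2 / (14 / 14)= -343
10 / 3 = 3.33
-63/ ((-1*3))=21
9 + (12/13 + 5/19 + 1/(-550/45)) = 274537/27170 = 10.10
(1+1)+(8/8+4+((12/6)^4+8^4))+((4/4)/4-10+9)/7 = 115329/28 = 4118.89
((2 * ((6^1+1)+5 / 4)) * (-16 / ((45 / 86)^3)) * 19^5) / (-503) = 138594511047872 / 15278625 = 9071137.69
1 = 1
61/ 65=0.94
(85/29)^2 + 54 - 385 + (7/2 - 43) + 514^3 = 228409514677/1682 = 135796382.09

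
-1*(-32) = 32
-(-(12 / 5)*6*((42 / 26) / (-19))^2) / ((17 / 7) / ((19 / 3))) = 74088 / 272935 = 0.27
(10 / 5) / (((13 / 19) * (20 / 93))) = 1767 / 130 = 13.59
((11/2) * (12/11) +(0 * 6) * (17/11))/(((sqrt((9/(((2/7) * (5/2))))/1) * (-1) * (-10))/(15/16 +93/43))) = 2133 * sqrt(35)/24080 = 0.52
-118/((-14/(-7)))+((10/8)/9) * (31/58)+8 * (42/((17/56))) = 1047.90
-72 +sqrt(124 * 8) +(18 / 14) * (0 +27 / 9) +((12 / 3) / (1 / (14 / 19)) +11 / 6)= -50563 / 798 +4 * sqrt(62)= -31.87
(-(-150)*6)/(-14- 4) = -50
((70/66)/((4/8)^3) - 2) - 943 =-30905/33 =-936.52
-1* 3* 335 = -1005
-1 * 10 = -10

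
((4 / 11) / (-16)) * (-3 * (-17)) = -51 / 44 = -1.16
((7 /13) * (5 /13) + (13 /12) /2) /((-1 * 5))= -3037 /20280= -0.15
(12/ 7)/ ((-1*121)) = -12/ 847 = -0.01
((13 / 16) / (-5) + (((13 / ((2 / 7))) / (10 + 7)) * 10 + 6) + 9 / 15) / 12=2.77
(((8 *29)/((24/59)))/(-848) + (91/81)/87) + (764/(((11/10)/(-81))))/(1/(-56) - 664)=13698741640417/162955617264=84.06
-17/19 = -0.89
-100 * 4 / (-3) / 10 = 13.33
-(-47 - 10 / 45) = 425 / 9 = 47.22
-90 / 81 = -10 / 9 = -1.11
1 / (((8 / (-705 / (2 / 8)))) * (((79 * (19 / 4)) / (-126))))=177660 / 1501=118.36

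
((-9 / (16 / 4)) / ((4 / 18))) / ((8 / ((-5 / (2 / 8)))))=405 / 16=25.31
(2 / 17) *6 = 12 / 17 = 0.71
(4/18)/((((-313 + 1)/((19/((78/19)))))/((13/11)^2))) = -361/78408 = -0.00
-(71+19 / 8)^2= -344569 / 64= -5383.89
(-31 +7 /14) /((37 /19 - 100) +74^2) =-1159 /204362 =-0.01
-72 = -72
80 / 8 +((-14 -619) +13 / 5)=-3102 / 5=-620.40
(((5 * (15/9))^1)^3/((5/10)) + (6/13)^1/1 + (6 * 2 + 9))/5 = 413783/1755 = 235.77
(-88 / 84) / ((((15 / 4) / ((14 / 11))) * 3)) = -16 / 135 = -0.12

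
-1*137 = -137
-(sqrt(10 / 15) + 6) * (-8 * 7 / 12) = 14 * sqrt(6) / 9 + 28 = 31.81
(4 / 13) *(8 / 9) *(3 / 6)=0.14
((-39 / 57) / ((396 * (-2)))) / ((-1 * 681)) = -13 / 10247688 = -0.00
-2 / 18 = -1 / 9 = -0.11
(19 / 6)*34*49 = 15827 / 3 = 5275.67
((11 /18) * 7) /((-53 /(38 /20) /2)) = -1463 /4770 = -0.31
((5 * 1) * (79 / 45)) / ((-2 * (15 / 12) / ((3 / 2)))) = -79 / 15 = -5.27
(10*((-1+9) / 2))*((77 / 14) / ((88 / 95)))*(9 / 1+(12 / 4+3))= 7125 / 2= 3562.50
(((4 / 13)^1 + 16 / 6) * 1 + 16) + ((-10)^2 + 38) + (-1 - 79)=3002 / 39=76.97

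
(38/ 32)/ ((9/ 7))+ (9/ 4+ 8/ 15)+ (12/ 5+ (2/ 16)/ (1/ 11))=5387/ 720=7.48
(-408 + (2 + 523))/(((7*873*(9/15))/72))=1560/679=2.30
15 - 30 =-15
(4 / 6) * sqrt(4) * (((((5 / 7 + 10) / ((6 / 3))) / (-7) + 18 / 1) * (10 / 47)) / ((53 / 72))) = 810720 / 122059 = 6.64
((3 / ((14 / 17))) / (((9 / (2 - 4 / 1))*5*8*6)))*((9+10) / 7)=-323 / 35280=-0.01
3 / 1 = 3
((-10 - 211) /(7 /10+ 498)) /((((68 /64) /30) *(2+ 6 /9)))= -23400 /4987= -4.69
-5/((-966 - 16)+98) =5/884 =0.01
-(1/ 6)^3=-1/ 216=-0.00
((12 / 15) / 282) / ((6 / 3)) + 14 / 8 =4939 / 2820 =1.75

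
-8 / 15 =-0.53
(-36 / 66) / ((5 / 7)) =-42 / 55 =-0.76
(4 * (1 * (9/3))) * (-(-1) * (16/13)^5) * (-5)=-62914560/371293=-169.45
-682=-682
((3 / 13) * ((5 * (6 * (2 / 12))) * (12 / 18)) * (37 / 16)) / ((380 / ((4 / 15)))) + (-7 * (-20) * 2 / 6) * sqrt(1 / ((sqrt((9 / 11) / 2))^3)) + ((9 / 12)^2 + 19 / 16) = 51907 / 29640 + 140 * 22^(3 / 4) * sqrt(3) / 27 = 92.98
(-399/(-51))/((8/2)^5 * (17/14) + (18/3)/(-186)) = 28861/4586889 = 0.01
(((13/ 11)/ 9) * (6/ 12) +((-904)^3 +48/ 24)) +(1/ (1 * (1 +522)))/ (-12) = -153003781652731/ 207108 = -738763261.93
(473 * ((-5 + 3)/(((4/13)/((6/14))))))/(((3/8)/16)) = -393536/7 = -56219.43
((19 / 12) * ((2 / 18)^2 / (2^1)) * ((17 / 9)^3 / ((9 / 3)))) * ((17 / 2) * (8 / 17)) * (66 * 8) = 8214536 / 177147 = 46.37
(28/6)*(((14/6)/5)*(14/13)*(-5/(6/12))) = -23.45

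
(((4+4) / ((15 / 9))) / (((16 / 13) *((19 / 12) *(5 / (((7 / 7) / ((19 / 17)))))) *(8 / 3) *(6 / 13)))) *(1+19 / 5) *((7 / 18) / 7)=0.10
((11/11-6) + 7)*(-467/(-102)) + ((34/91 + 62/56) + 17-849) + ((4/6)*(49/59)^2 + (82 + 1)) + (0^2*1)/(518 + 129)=-2270676643/3077204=-737.90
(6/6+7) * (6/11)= 48/11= 4.36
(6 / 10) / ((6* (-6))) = -1 / 60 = -0.02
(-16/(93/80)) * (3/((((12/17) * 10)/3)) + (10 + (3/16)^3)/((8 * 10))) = -458779/23808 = -19.27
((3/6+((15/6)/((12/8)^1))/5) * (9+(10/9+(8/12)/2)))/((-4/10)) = -1175/54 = -21.76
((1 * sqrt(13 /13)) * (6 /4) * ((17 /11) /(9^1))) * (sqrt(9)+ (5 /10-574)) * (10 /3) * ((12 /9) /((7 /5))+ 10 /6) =-69275 /54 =-1282.87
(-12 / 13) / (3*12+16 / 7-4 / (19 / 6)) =-399 / 16003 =-0.02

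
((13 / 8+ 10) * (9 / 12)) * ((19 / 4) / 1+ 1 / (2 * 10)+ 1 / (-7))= 45477 / 1120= 40.60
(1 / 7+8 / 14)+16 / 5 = 137 / 35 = 3.91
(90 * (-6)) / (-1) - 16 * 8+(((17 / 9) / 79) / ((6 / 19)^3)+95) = 77979635 / 153576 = 507.76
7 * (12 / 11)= 84 / 11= 7.64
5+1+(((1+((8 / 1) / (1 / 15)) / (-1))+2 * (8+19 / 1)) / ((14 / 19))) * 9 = -11031 / 14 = -787.93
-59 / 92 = -0.64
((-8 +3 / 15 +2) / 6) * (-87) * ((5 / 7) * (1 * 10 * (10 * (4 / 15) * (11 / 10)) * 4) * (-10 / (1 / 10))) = -14801600 / 21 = -704838.10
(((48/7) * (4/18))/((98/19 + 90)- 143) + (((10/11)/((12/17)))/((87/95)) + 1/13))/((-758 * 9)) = -229788005/1080087460452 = -0.00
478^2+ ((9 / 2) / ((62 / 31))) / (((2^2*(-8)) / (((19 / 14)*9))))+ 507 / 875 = 51180353417 / 224000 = 228483.72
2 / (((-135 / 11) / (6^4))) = -1056 / 5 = -211.20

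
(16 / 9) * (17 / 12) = 2.52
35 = 35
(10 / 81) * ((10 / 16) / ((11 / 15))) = 125 / 1188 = 0.11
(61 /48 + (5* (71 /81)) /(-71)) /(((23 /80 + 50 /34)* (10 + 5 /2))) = 53278 /968355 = 0.06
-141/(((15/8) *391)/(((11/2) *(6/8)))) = -1551/1955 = -0.79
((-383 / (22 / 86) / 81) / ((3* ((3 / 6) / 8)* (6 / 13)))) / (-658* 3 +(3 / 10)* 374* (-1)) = 8563880 / 83646189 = 0.10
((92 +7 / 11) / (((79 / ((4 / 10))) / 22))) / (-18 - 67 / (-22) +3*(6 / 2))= -89672 / 51745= -1.73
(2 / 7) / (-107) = -2 / 749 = -0.00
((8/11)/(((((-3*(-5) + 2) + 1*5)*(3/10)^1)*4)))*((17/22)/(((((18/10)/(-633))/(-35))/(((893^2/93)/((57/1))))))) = 131731229875/3342141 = 39415.22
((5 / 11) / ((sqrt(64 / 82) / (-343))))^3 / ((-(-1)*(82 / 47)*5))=-47415488225*sqrt(82) / 681472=-630055.98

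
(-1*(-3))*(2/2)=3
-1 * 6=-6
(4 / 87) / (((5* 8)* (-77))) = -1 / 66990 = -0.00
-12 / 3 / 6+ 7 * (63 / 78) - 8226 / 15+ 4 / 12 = -211801 / 390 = -543.08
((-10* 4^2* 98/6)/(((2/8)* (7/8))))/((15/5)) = -35840/9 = -3982.22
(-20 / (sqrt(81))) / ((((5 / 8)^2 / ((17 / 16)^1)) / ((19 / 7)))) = -5168 / 315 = -16.41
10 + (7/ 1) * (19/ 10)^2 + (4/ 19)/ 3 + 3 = 218539/ 5700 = 38.34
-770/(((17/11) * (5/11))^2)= -2254714/1445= -1560.36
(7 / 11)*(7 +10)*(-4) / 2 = -238 / 11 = -21.64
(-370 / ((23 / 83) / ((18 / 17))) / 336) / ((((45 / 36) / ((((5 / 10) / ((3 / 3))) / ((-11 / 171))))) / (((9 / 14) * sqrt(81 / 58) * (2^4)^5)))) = 16726001319936 * sqrt(58) / 6111721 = 20842154.12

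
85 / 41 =2.07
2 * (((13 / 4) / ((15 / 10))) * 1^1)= 13 / 3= 4.33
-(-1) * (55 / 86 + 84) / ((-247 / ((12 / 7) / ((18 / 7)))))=-7279 / 31863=-0.23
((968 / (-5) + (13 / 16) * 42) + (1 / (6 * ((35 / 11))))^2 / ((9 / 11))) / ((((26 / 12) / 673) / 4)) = -85194123089 / 429975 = -198137.39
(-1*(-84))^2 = 7056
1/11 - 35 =-384/11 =-34.91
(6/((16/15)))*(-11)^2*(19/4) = 103455/32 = 3232.97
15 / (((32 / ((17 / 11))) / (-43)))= -31.15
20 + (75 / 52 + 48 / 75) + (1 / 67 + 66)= 7673269 / 87100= 88.10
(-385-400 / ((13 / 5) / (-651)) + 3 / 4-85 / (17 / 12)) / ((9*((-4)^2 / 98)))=254060051 / 3744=67857.92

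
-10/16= -5/8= -0.62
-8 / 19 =-0.42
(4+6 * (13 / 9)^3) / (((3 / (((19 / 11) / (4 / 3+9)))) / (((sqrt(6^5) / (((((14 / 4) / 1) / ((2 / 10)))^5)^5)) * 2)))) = 27368068481024 * sqrt(6) / 3679757947101034176865234673023223876953125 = 0.00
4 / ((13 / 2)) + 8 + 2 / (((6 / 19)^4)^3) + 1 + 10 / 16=2033575.91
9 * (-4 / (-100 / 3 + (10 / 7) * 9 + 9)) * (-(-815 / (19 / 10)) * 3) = 18484200 / 4579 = 4036.73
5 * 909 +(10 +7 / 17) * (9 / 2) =156123 / 34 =4591.85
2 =2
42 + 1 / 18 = 757 / 18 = 42.06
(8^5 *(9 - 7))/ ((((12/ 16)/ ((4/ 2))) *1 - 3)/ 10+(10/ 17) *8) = 89128960/ 6043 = 14749.12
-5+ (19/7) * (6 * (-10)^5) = -11400035/7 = -1628576.43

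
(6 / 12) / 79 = 1 / 158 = 0.01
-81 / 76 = -1.07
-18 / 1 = -18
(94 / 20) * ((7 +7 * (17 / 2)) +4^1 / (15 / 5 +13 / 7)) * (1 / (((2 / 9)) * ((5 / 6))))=1708.67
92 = 92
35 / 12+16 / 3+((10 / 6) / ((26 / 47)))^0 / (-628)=1295 / 157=8.25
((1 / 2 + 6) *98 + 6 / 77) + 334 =74773 / 77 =971.08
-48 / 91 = -0.53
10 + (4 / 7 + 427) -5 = 3028 / 7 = 432.57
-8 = -8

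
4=4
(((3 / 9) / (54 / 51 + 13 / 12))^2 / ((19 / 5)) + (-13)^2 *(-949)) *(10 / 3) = -5819281614710 / 10885233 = -534603.31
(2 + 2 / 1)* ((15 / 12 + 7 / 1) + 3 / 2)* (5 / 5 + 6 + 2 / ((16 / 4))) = 585 / 2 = 292.50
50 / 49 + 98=4852 / 49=99.02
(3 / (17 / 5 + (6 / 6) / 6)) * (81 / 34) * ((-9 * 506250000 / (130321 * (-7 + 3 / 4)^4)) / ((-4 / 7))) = 19046845440 / 237053899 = 80.35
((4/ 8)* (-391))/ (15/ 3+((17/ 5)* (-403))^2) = -9775/ 93872652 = -0.00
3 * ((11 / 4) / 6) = 11 / 8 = 1.38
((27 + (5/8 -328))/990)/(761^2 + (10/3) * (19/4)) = -801/1528921240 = -0.00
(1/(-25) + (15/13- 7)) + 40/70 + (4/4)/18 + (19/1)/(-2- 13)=-267233/40950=-6.53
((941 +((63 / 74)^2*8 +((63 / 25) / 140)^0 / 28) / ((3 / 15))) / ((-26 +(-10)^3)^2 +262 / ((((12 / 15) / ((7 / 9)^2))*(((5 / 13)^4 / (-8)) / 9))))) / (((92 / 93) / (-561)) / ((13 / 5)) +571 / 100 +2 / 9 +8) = 41729418466003125 / 240186413654140827944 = 0.00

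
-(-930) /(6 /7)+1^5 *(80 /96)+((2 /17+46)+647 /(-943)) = 108811843 /96186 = 1131.26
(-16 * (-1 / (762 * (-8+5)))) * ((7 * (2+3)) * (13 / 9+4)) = -13720 / 10287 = -1.33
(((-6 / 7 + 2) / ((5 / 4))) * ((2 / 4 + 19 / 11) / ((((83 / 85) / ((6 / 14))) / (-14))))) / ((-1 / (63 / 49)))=14688 / 913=16.09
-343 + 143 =-200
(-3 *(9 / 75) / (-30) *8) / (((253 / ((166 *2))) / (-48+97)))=195216 / 31625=6.17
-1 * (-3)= 3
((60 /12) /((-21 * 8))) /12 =-5 /2016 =-0.00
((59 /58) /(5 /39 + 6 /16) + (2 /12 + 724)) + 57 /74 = 726.96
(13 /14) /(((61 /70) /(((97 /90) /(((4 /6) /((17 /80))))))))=0.37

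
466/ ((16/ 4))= 233/ 2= 116.50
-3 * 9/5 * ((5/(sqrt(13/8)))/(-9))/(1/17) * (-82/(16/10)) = -10455 * sqrt(26)/26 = -2050.39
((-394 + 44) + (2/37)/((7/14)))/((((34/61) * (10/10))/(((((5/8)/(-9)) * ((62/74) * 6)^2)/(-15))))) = -379453733/5166606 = -73.44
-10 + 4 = -6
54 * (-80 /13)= -4320 /13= -332.31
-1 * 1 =-1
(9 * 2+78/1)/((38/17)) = 816/19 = 42.95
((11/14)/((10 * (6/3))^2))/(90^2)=11/45360000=0.00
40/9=4.44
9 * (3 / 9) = 3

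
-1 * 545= -545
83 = 83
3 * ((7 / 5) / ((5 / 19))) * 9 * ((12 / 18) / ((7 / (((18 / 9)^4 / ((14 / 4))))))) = 62.54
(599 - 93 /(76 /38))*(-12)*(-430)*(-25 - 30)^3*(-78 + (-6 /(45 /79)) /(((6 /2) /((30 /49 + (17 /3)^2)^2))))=1820321029823479.60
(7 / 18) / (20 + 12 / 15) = 35 / 1872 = 0.02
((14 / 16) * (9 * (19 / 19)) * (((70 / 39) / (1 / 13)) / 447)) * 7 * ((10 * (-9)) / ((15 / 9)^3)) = -83349 / 1490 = -55.94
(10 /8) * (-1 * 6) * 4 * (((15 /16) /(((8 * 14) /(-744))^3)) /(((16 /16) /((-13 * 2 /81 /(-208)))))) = 2234325 /175616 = 12.72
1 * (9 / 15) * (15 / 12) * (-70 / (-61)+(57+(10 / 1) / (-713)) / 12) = 3077411 / 695888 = 4.42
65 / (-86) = -65 / 86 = -0.76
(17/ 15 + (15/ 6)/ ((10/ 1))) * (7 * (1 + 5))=581/ 10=58.10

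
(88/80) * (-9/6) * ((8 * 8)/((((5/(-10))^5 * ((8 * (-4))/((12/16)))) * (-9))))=44/5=8.80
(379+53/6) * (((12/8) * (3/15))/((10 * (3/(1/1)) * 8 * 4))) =2327/19200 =0.12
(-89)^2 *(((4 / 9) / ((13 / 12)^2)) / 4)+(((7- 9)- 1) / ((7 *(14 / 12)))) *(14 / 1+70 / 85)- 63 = 13705079 / 20111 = 681.47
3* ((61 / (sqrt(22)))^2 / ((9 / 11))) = 620.17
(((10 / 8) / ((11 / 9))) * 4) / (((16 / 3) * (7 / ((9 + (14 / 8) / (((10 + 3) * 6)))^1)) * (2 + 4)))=42225 / 256256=0.16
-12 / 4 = -3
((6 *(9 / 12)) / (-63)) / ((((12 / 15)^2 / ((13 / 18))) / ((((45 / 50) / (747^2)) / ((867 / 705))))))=-15275 / 144493082496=-0.00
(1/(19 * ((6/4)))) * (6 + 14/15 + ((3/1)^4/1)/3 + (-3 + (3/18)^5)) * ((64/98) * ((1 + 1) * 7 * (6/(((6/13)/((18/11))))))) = 211.10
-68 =-68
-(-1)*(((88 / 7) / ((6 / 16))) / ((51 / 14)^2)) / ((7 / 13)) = 36608 / 7803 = 4.69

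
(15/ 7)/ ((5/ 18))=54/ 7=7.71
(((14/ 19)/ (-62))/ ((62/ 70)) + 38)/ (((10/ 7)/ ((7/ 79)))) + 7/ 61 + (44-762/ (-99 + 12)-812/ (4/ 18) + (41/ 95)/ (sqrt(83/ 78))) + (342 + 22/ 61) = -83094249788213/ 25517135090 + 41 * sqrt(6474)/ 7885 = -3255.99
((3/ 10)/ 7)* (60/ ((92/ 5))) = 45/ 322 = 0.14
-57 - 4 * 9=-93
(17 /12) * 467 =7939 /12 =661.58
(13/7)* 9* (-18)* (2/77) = -4212/539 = -7.81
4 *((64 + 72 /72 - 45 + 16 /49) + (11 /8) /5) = 40379 /490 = 82.41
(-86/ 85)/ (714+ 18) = -43/ 31110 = -0.00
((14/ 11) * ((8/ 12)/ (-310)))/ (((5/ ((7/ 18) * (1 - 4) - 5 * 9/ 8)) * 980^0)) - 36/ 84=-912713/ 2148300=-0.42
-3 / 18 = -1 / 6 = -0.17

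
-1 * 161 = -161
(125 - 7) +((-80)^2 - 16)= 6502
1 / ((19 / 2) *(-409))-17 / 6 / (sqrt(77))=-17 *sqrt(77) / 462-2 / 7771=-0.32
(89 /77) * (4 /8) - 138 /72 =-1237 /924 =-1.34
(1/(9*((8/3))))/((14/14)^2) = 1/24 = 0.04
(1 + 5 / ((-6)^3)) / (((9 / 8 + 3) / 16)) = 3.79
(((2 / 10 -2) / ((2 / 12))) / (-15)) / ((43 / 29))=522 / 1075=0.49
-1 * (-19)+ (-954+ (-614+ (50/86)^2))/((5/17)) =-49100664/9245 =-5311.05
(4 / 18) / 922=1 / 4149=0.00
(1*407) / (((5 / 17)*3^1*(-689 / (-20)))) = 27676 / 2067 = 13.39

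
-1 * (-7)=7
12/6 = 2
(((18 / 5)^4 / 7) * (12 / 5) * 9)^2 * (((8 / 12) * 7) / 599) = 85691213438976 / 40947265625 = 2092.72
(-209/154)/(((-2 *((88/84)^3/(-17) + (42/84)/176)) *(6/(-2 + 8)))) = -37604952/3590659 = -10.47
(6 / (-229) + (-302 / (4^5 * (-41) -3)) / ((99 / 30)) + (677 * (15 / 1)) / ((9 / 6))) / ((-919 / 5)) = -10740423332920 / 291594802521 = -36.83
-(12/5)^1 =-12/5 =-2.40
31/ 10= 3.10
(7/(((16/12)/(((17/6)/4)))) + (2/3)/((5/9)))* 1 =4.92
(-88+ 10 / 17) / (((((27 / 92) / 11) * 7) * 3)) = -1503832 / 9639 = -156.02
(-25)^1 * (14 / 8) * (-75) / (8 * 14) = 1875 / 64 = 29.30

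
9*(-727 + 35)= -6228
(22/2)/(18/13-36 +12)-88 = -26015/294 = -88.49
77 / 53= 1.45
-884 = -884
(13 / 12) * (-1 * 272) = -884 / 3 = -294.67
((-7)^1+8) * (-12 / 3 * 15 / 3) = -20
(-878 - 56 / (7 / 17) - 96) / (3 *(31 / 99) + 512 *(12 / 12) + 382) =-36630 / 29533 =-1.24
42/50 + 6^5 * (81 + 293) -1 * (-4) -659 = 72689246/25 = 2907569.84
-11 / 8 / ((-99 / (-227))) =-3.15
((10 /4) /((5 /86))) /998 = 43 /998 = 0.04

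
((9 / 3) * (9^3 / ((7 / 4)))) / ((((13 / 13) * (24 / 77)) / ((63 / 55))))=45927 / 10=4592.70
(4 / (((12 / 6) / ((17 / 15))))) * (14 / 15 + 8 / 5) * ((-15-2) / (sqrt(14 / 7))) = -10982 * sqrt(2) / 225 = -69.03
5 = 5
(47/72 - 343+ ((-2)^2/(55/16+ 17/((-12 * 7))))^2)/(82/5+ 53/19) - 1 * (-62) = 6860985662713/155088020664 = 44.24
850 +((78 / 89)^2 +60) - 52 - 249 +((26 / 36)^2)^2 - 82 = 439073255857 / 831514896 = 528.04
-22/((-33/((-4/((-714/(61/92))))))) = 61/24633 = 0.00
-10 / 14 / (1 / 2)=-10 / 7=-1.43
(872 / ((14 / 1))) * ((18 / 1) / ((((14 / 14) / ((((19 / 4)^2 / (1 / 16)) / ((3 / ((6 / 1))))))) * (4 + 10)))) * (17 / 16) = 6020397 / 98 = 61432.62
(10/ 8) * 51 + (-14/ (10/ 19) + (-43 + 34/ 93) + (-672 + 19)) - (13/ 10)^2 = -3069811/ 4650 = -660.17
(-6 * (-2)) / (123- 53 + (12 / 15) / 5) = 150 / 877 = 0.17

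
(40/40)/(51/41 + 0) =41/51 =0.80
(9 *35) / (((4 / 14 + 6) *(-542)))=-2205 / 23848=-0.09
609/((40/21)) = 12789/40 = 319.72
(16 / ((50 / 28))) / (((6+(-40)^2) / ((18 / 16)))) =126 / 20075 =0.01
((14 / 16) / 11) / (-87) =-7 / 7656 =-0.00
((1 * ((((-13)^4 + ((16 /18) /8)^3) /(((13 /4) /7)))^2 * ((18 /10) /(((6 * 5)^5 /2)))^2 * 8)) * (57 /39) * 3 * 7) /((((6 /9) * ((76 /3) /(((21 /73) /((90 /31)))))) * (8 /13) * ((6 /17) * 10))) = 5485354402351377743 /99575136933187500000000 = 0.00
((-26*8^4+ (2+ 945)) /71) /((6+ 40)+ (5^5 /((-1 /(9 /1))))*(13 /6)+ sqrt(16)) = 211098 /8646025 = 0.02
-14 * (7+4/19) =-1918/19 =-100.95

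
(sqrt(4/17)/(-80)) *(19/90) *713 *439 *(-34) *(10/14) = 5947133 *sqrt(17)/2520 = 9730.42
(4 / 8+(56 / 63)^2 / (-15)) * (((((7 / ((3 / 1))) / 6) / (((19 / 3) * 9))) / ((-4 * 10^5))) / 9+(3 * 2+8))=56209204792391 / 8975448000000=6.26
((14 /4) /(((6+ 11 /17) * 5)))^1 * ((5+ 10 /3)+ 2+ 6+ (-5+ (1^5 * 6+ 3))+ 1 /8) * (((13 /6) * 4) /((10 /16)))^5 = 1421756248686592 /1287140625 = 1104585.02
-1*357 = -357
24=24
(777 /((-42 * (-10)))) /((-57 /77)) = -2849 /1140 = -2.50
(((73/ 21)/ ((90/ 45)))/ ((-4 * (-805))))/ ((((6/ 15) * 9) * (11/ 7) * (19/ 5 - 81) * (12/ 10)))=-1825/ 1771906752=-0.00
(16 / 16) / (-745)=-1 / 745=-0.00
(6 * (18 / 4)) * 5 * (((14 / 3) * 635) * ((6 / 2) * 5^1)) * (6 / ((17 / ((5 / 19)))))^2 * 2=103531.62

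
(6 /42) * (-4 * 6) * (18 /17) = -3.63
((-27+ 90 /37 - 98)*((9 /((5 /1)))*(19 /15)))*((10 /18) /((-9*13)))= 17233 /12987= 1.33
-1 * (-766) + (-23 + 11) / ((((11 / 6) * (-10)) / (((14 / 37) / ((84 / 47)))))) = 1559092 / 2035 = 766.14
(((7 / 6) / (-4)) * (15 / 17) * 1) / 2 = -35 / 272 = -0.13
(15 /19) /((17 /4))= 60 /323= 0.19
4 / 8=1 / 2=0.50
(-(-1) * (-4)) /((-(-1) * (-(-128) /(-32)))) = 1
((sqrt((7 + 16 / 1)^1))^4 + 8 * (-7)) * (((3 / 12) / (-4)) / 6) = -473 / 96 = -4.93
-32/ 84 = -8/ 21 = -0.38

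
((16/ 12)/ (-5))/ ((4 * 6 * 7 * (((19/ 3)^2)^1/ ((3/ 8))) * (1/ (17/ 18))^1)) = -17/ 1212960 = -0.00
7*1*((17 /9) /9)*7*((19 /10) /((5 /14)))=110789 /2025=54.71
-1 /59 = -0.02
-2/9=-0.22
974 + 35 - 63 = 946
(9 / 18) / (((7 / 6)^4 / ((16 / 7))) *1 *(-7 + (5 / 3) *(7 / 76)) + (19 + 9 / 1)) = 0.02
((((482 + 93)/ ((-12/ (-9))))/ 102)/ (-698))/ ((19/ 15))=-8625/ 1803632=-0.00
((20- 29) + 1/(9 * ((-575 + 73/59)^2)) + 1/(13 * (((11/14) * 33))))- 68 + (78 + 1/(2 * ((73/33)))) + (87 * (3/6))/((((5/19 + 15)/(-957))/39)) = -48451340327926661527/455501077471440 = -106369.32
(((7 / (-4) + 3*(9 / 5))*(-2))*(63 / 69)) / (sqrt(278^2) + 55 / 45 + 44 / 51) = -234549 / 9856190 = -0.02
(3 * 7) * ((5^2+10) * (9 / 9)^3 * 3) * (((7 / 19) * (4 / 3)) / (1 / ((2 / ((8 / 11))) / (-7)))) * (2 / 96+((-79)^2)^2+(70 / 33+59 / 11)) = -5038583449095 / 304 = -16574287661.50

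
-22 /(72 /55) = -605 /36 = -16.81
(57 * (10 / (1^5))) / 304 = 15 / 8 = 1.88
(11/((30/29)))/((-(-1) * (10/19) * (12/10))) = 6061/360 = 16.84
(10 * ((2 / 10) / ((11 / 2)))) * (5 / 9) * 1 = 20 / 99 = 0.20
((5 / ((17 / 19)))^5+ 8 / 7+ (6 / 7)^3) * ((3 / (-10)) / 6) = -2654931888681 / 9740219020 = -272.57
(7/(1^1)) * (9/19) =63/19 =3.32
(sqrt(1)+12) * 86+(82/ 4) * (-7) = 1949/ 2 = 974.50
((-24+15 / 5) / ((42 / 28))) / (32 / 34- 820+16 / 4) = 119 / 6928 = 0.02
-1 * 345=-345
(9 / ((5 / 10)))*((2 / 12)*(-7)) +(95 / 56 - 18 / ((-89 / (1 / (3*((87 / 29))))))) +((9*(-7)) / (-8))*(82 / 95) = -5910797 / 473480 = -12.48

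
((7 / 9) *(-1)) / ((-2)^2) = -7 / 36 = -0.19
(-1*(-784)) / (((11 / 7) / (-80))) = -439040 / 11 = -39912.73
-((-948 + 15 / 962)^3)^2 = -575251284066567679242797723261815761 / 792593364639928384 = -725783623394200078.10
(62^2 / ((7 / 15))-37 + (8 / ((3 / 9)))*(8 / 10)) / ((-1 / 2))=-575354 / 35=-16438.69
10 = 10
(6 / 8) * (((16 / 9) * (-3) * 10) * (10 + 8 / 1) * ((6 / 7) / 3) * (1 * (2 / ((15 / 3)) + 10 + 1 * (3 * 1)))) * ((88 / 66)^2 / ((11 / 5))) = -171520 / 77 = -2227.53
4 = 4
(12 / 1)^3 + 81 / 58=100305 / 58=1729.40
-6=-6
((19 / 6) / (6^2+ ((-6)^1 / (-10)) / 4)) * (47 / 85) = 1786 / 36873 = 0.05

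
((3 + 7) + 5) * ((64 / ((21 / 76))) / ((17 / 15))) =364800 / 119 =3065.55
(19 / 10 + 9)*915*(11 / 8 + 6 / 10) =1575813 / 80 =19697.66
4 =4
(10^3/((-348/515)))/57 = -25.96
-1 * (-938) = 938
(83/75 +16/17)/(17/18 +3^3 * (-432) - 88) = -2238/12842225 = -0.00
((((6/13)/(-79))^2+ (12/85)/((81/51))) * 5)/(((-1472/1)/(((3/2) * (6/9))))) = -0.00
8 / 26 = 4 / 13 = 0.31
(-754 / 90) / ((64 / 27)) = -3.53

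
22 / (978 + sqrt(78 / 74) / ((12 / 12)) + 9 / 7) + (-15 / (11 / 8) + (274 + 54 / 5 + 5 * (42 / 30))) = 4477133256456 / 15937771795 - 539 * sqrt(1443) / 869333007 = 280.91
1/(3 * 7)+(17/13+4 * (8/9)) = 4022/819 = 4.91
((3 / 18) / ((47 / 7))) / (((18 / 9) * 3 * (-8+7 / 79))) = -0.00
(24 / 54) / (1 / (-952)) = -3808 / 9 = -423.11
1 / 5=0.20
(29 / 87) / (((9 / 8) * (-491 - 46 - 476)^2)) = 8 / 27706563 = 0.00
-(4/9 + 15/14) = -191/126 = -1.52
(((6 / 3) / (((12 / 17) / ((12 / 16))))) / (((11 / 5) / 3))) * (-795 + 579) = -6885 / 11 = -625.91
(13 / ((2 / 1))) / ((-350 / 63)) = -117 / 100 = -1.17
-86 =-86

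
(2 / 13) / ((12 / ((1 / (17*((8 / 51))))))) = 1 / 208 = 0.00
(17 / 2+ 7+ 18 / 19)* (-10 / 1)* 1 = -3125 / 19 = -164.47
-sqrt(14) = -3.74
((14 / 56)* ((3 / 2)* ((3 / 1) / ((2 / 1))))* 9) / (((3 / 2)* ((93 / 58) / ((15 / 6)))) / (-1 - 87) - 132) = -43065 / 1122973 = -0.04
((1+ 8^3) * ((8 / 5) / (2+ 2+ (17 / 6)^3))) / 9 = 3.41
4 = 4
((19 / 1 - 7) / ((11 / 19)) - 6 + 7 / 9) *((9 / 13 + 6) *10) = 445150 / 429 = 1037.65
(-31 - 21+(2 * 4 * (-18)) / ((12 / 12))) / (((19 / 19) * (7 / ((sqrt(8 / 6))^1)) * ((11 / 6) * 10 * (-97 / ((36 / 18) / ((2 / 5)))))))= 56 * sqrt(3) / 1067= 0.09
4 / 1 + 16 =20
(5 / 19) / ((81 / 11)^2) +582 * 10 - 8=724518713 / 124659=5812.00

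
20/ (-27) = -20/ 27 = -0.74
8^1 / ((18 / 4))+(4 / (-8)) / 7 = 215 / 126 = 1.71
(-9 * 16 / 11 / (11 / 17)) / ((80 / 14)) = -2142 / 605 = -3.54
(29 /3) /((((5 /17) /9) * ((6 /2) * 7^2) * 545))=493 /133525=0.00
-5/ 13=-0.38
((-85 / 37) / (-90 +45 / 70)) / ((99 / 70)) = 0.02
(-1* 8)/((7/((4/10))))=-0.46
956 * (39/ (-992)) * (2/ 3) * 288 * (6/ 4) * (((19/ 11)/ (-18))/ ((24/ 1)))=59033/ 1364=43.28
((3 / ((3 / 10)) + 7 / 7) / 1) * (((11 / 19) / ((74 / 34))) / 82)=2057 / 57646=0.04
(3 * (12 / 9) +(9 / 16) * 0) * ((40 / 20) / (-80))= -1 / 10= -0.10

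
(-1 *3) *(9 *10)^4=-196830000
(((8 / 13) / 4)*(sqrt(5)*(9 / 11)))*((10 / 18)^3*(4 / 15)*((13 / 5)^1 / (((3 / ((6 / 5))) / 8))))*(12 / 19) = 512*sqrt(5) / 16929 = 0.07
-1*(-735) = 735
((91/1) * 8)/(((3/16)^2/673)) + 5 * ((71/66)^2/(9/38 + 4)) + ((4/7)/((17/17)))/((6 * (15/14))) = 13936186.34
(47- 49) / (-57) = 2 / 57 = 0.04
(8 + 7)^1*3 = 45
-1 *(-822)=822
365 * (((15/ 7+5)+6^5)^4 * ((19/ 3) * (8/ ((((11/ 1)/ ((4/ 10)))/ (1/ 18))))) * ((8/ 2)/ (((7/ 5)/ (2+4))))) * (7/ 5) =782111375467871301741568/ 237699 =3290343566728809552.17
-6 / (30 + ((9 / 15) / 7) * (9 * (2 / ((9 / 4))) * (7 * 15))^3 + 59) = -6 / 50803289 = -0.00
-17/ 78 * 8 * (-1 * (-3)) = -68/ 13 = -5.23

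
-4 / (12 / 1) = -1 / 3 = -0.33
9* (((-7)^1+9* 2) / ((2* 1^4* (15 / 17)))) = 561 / 10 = 56.10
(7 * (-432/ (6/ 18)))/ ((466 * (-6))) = 756/ 233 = 3.24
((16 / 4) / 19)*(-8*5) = -160 / 19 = -8.42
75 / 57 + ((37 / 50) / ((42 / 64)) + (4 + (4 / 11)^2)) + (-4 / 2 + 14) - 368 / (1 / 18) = -7972582067 / 1206975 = -6605.42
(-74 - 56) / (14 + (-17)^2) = -130 / 303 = -0.43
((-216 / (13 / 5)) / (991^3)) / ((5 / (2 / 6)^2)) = -24 / 12652149523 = -0.00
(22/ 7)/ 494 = 11/ 1729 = 0.01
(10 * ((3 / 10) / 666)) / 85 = 1 / 18870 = 0.00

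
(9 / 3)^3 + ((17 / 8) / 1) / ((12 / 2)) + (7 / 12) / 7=439 / 16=27.44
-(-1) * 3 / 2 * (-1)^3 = -3 / 2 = -1.50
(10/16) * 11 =6.88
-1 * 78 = -78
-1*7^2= -49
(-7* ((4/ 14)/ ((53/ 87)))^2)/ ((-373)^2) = -30276/ 2735693527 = -0.00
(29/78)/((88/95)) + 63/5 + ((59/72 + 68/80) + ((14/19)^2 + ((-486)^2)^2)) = 2073580084015594147/37168560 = 55788550431.21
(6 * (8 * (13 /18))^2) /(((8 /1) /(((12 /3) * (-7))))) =-18928 /27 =-701.04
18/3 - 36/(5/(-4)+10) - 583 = -20339/35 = -581.11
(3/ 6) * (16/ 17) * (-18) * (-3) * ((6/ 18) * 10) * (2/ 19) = 8.92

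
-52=-52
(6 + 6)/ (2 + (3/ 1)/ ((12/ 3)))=48/ 11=4.36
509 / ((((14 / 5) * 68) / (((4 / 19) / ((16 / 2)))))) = 2545 / 36176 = 0.07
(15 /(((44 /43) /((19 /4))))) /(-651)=-4085 /38192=-0.11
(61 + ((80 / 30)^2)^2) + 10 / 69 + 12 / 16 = 838073 / 7452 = 112.46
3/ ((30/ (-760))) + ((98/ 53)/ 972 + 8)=-1751495/ 25758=-68.00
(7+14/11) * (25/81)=2275/891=2.55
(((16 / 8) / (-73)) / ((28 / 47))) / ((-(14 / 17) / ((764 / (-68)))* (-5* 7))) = 8977 / 500780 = 0.02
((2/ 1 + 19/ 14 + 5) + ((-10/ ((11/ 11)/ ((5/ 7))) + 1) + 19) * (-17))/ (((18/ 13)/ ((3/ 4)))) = -12753/ 112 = -113.87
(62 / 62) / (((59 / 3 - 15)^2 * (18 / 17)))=17 / 392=0.04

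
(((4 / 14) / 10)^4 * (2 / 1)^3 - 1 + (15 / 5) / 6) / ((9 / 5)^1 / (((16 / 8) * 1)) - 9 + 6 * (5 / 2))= -500203 / 6902875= -0.07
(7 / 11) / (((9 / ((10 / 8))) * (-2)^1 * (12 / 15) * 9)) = -175 / 28512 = -0.01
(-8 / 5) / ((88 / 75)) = -15 / 11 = -1.36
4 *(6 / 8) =3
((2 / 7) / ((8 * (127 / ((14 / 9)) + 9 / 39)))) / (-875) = -13 / 26076750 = -0.00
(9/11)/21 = 0.04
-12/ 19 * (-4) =48/ 19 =2.53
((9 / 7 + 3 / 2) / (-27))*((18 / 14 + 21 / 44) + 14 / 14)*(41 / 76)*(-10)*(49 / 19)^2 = 111127835 / 10864656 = 10.23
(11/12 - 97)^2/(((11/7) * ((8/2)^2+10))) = 9305863/41184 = 225.96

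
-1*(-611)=611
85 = 85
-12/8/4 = -3/8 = -0.38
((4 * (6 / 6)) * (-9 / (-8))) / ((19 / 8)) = 36 / 19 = 1.89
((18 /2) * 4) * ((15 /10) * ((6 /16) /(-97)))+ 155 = 60059 /388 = 154.79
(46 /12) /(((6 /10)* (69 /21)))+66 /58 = 1609 /522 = 3.08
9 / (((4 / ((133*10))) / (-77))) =-460845 / 2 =-230422.50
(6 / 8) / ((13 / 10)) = 15 / 26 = 0.58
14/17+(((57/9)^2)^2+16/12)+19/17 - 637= 1342817/1377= 975.18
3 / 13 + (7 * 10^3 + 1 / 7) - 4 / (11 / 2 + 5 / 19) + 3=139556401 / 19929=7002.68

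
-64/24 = -8/3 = -2.67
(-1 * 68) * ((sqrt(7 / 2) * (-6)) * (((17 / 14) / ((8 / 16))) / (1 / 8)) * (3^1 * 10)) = 832320 * sqrt(14) / 7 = 444893.75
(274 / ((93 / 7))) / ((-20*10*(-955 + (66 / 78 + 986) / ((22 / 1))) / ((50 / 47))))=137137 / 1137775671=0.00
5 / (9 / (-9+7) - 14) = -10 / 37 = -0.27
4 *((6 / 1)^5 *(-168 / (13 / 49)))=-256048128 / 13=-19696009.85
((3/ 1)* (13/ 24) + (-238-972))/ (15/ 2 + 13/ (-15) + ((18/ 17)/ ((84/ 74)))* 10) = -17255595/ 227924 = -75.71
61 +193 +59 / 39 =9965 / 39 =255.51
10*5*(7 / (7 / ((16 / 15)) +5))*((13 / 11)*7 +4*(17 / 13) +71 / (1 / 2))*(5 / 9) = 3365600 / 1287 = 2615.07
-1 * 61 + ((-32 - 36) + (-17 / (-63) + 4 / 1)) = -7858 / 63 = -124.73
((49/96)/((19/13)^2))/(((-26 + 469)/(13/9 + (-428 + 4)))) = -31492643/138173472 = -0.23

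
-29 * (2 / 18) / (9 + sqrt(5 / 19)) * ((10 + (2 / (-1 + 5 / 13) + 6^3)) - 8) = -473309 / 6136 + 24911 * sqrt(95) / 55224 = -72.74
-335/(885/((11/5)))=-737/885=-0.83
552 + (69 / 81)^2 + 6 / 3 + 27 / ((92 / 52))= 9556964 / 16767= 569.99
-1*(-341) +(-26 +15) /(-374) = 11595 /34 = 341.03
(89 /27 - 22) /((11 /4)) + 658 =651.20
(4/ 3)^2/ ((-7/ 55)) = -880/ 63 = -13.97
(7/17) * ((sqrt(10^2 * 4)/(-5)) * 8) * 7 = -1568/17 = -92.24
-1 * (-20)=20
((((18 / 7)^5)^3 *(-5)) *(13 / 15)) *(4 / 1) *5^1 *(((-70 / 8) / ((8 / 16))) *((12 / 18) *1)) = 974514755713410662400 / 678223072849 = 1436864646.35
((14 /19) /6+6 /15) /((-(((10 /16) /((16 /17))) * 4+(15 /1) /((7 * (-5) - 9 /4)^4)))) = -2350072823968 /11940159635025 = -0.20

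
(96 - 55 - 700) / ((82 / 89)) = -58651 / 82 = -715.26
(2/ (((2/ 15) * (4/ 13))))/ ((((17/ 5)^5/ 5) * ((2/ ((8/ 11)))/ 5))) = 15234375/ 15618427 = 0.98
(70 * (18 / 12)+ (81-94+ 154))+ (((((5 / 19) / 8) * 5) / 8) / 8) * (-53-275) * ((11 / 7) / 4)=8364533 / 34048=245.67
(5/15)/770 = 1/2310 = 0.00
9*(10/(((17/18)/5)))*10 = 81000/17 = 4764.71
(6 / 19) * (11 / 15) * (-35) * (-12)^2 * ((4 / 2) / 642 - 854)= 2026391136 / 2033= 996749.21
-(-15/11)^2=-225/121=-1.86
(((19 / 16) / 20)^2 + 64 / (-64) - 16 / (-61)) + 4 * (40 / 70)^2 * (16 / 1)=6171600629 / 306073600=20.16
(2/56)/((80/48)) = 3/140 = 0.02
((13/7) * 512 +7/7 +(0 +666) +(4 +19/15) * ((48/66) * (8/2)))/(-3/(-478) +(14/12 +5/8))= 3606645752/3970505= 908.36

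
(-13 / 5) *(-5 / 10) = 13 / 10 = 1.30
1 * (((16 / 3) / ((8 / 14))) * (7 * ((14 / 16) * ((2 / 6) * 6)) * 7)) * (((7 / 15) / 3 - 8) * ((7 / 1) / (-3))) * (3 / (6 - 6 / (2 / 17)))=-5932871 / 6075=-976.60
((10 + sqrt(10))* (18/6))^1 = 3* sqrt(10) + 30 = 39.49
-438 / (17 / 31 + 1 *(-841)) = 0.52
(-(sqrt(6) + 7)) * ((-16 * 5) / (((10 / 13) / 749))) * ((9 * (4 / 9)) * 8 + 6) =2960048 * sqrt(6) + 20720336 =27970943.21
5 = 5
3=3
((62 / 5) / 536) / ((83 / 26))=403 / 55610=0.01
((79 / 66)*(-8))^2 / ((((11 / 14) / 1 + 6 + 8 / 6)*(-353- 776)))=-1397984 / 139751007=-0.01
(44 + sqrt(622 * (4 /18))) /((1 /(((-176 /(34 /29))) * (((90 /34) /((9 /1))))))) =-561440 /289 -25520 * sqrt(311) /867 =-2461.79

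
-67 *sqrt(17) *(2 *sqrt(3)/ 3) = -318.98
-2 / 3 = -0.67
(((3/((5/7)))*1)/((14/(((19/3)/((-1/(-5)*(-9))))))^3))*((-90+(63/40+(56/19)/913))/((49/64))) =110744148695/14382453393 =7.70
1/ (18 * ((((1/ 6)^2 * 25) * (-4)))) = -1/ 50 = -0.02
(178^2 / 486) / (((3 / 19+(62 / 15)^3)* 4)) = 0.23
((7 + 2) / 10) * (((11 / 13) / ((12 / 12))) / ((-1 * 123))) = -33 / 5330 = -0.01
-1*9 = -9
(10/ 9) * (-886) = -8860/ 9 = -984.44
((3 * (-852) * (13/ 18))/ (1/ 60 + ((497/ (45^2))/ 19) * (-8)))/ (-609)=-94699800/ 2707817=-34.97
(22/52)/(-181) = -11/4706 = -0.00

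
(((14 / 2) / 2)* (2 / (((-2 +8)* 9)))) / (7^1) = 1 / 54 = 0.02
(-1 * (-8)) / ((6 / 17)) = 68 / 3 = 22.67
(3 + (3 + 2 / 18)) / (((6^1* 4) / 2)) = 55 / 108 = 0.51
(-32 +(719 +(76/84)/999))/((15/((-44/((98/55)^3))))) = -2637684493400/7404475113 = -356.23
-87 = -87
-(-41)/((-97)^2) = 41/9409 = 0.00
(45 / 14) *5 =16.07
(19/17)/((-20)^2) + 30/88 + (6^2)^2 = 96966509/74800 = 1296.34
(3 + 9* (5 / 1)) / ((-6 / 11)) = -88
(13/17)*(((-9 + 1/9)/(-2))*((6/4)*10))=2600/51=50.98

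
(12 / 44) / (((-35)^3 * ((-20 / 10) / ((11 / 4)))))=3 / 343000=0.00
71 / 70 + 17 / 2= 333 / 35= 9.51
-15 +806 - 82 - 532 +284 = 461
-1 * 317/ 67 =-317/ 67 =-4.73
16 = 16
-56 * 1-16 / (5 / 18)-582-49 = -3723 / 5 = -744.60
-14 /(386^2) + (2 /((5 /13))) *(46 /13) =6853781 /372490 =18.40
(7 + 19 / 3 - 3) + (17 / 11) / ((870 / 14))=10.36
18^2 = 324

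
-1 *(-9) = 9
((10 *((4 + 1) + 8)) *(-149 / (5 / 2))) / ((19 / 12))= -4893.47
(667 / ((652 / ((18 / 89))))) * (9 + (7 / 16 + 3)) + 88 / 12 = 13796719 / 1392672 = 9.91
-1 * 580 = -580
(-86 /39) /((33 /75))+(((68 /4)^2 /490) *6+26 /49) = -99037 /105105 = -0.94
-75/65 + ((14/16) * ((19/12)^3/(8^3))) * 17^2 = 74216521/92012544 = 0.81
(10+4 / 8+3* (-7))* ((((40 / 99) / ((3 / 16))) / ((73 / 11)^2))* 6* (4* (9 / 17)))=-591360 / 90593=-6.53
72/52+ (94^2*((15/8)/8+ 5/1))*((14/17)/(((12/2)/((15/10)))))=67351157/7072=9523.64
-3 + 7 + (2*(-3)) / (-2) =7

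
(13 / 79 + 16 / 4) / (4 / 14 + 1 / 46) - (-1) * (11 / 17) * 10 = 2661256 / 132957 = 20.02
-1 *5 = -5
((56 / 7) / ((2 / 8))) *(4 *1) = 128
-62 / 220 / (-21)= 31 / 2310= 0.01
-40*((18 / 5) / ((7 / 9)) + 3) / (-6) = 356 / 7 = 50.86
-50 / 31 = -1.61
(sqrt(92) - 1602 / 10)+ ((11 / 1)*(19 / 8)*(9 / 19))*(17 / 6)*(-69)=-206361 / 80+ 2*sqrt(23)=-2569.92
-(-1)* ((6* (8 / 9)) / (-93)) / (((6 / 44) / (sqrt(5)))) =-352* sqrt(5) / 837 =-0.94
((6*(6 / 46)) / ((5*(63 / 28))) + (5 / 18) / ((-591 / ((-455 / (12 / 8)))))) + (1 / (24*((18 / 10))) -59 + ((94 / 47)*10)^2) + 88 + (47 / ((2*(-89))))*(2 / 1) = 560131311457 / 1306559160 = 428.71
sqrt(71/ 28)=sqrt(497)/ 14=1.59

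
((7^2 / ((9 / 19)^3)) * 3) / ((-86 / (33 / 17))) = -3697001 / 118422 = -31.22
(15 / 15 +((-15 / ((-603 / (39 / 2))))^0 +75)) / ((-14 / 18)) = -99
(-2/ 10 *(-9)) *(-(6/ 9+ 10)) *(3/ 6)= -48/ 5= -9.60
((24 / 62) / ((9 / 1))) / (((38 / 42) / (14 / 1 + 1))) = 420 / 589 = 0.71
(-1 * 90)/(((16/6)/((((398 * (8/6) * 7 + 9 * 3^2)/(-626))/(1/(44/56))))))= 160.79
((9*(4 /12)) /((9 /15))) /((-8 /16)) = -10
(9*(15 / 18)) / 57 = 5 / 38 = 0.13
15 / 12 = 5 / 4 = 1.25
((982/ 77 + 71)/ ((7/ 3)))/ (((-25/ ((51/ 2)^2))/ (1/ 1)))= -50321547/ 53900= -933.61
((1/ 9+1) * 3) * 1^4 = 10/ 3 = 3.33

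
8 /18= 4 /9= 0.44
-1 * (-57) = 57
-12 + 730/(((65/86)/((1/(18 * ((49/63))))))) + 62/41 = 218268/3731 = 58.50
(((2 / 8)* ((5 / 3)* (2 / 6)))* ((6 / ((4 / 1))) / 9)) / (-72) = -5 / 15552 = -0.00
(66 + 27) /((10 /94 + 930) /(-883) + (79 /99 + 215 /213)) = 27129079197 /219955969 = 123.34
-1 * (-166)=166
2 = 2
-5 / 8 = -0.62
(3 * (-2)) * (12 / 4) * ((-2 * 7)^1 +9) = 90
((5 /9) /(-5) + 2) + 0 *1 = 17 /9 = 1.89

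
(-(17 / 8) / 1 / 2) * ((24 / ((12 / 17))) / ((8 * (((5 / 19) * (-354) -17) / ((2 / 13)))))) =0.01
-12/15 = -4/5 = -0.80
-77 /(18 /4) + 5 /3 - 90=-949 /9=-105.44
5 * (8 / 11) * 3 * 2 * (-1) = -240 / 11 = -21.82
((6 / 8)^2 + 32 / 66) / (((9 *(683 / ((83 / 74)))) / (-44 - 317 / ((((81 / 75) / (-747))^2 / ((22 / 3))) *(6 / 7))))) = -438527408751901 / 1768565664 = -247956.53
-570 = -570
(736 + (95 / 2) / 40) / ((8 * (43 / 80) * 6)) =58975 / 2064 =28.57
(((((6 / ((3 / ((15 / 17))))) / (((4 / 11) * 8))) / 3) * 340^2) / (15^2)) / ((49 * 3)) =935 / 1323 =0.71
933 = 933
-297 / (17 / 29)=-506.65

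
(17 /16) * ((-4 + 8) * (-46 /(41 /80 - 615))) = 15640 /49159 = 0.32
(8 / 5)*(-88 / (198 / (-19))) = 608 / 45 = 13.51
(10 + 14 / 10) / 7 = 57 / 35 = 1.63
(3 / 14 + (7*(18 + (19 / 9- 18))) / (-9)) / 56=-1619 / 63504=-0.03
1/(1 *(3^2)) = 1/9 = 0.11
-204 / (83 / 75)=-15300 / 83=-184.34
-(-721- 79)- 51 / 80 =63949 / 80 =799.36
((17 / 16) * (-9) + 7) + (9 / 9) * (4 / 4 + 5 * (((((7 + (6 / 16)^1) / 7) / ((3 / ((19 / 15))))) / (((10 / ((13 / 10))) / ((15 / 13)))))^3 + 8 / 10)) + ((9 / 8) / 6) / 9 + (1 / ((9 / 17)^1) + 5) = 8865626294561 / 948326400000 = 9.35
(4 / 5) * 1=4 / 5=0.80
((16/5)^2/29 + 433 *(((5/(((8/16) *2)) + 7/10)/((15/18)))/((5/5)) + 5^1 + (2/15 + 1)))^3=1824223718030813834489/10289109375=177296561980.69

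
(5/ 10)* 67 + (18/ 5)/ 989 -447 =-4089479/ 9890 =-413.50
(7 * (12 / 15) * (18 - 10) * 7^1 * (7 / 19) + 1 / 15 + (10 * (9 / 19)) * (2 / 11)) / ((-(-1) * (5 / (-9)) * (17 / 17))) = -1095351 / 5225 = -209.64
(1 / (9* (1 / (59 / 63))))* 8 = 472 / 567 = 0.83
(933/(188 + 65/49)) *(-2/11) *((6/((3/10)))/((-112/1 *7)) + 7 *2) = -232317/18554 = -12.52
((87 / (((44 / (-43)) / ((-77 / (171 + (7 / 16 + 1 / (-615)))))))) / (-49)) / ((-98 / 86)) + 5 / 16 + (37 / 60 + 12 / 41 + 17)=107641614780241 / 5693587806480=18.91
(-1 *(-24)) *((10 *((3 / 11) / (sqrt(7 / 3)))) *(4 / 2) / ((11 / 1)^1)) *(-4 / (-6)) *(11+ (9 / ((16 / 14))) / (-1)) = 3000 *sqrt(21) / 847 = 16.23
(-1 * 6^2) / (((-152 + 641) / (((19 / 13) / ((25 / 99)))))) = -22572 / 52975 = -0.43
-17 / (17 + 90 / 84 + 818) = -238 / 11705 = -0.02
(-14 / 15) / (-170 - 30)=7 / 1500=0.00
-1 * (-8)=8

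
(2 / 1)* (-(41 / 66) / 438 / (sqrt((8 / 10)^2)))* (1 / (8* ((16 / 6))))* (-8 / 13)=205 / 2004288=0.00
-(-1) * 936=936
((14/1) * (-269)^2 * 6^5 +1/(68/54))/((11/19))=13606604562.83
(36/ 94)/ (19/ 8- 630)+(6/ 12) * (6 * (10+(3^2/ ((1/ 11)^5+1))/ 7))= 3002431850241/ 88681082756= 33.86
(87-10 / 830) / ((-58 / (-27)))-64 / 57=5401742 / 137199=39.37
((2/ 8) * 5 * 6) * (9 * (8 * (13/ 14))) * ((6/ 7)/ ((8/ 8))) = 21060/ 49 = 429.80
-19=-19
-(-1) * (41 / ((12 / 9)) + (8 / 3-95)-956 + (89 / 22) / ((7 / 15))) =-932237 / 924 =-1008.91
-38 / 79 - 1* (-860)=67902 / 79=859.52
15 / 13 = 1.15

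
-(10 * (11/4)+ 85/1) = -225/2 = -112.50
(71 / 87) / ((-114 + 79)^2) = 71 / 106575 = 0.00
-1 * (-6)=6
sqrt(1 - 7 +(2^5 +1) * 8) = 16.06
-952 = -952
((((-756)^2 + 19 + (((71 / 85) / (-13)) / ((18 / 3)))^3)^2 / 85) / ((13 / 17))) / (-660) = -27745798446198704736750836312413921 / 3643665181919205686100000000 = -7614804.62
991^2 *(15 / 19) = 14731215 / 19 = 775327.11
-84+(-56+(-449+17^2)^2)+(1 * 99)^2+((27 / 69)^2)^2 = 9867480062 / 279841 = 35261.02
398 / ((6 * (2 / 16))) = 1592 / 3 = 530.67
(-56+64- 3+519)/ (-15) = -524/ 15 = -34.93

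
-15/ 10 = -3/ 2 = -1.50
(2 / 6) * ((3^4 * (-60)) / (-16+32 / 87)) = 7047 / 68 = 103.63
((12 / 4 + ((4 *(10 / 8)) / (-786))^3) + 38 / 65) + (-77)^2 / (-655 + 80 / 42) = -36587089243351 / 6659834702040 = -5.49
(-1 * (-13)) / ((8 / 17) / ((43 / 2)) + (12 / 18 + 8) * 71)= 28509 / 1349474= 0.02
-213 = -213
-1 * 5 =-5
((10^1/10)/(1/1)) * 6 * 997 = 5982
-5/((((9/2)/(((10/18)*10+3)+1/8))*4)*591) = -3125/765936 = -0.00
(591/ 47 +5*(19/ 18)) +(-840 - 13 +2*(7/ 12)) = -352774/ 423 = -833.98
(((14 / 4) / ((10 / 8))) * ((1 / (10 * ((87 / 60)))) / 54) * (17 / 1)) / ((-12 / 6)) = -119 / 3915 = -0.03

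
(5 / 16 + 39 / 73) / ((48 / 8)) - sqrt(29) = 989 / 7008 - sqrt(29) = -5.24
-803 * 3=-2409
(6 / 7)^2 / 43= 0.02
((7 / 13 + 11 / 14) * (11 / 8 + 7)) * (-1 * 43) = -694321 / 1456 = -476.87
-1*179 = -179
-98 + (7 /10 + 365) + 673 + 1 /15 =28223 /30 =940.77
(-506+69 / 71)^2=255053.45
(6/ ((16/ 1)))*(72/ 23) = 27/ 23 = 1.17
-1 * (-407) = 407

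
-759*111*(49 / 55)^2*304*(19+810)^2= -3841907234303376 / 275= -13970571761103.19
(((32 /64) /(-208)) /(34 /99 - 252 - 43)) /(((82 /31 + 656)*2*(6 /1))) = 11 /10656998144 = 0.00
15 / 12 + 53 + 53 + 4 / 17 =7309 / 68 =107.49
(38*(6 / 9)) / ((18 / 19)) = 722 / 27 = 26.74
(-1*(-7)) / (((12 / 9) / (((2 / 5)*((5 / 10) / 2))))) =21 / 40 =0.52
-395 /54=-7.31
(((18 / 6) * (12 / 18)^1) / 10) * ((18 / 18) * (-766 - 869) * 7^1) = -2289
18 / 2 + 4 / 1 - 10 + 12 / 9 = 13 / 3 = 4.33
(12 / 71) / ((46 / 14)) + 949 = 1549801 / 1633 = 949.05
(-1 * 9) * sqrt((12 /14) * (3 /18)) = -9 * sqrt(7) /7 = -3.40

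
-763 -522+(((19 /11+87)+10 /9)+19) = -116440 /99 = -1176.16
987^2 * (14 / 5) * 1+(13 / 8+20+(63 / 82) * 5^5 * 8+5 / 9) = 40544283817 / 14760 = 2746902.70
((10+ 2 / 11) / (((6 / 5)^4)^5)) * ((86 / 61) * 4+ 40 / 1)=19359588623046875 / 1597189006043136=12.12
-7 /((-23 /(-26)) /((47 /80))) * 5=-4277 /184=-23.24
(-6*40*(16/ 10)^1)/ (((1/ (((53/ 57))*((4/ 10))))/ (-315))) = 854784/ 19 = 44988.63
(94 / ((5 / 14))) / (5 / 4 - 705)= -5264 / 14075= -0.37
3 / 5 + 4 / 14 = 31 / 35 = 0.89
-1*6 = -6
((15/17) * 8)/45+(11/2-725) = -719.34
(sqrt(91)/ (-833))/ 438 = -sqrt(91)/ 364854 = -0.00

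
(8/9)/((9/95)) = 760/81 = 9.38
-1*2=-2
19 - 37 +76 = 58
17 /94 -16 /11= -1317 /1034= -1.27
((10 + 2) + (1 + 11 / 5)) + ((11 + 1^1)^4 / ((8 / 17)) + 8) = 220436 / 5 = 44087.20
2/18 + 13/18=5/6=0.83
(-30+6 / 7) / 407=-204 / 2849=-0.07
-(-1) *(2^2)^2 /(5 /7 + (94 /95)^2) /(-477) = -1010800 /51028029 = -0.02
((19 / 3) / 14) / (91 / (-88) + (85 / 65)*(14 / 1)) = 10868 / 414981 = 0.03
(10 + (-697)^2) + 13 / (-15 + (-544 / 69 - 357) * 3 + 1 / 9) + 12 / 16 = 446322593561 / 918700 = 485819.74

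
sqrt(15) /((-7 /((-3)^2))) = -9 * sqrt(15) /7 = -4.98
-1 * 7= -7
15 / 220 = 3 / 44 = 0.07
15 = 15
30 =30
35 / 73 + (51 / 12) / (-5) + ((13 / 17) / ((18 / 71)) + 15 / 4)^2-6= 5388068129 / 136708560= 39.41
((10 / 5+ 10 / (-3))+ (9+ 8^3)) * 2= 3118 / 3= 1039.33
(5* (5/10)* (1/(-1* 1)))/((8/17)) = -5.31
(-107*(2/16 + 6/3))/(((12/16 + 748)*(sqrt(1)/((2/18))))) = -1819/53910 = -0.03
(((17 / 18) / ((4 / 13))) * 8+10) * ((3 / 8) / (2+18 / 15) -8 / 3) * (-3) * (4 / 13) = 304469 / 3744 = 81.32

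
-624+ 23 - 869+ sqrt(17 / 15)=-1470+ sqrt(255) / 15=-1468.94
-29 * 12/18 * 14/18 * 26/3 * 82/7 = -123656/81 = -1526.62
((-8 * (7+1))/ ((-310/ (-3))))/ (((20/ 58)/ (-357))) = 496944/ 775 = 641.22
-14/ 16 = -7/ 8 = -0.88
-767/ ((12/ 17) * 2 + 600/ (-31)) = 404209/ 9456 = 42.75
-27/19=-1.42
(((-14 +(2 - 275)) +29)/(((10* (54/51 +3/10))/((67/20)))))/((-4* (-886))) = -48977/2728880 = -0.02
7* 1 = 7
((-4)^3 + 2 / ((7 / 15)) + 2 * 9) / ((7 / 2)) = -584 / 49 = -11.92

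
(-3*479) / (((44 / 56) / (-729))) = 1333274.73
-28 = -28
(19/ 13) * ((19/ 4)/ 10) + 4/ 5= 777/ 520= 1.49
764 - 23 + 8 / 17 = 12605 / 17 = 741.47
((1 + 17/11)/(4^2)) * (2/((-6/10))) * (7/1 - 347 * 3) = 548.33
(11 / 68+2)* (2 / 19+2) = 1470 / 323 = 4.55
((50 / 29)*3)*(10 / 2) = 750 / 29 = 25.86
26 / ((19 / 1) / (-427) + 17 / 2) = 22204 / 7221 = 3.07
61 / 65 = 0.94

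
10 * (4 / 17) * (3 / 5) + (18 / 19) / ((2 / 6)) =1374 / 323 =4.25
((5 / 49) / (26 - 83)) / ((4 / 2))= -5 / 5586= -0.00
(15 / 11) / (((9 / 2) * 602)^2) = 5 / 26908497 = 0.00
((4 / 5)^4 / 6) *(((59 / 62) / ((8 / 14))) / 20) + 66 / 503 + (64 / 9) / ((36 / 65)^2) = 828368278558 / 35522803125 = 23.32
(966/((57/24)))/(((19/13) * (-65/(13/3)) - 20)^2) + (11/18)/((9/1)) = 273655409/914242950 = 0.30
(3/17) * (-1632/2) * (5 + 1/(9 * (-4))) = -716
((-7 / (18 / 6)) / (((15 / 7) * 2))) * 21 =-343 / 30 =-11.43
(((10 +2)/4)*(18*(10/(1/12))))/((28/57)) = 92340/7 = 13191.43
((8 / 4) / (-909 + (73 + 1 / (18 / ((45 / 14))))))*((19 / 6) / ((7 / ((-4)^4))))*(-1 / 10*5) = 9728 / 70209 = 0.14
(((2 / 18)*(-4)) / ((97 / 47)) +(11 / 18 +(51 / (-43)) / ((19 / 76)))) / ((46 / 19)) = -6202949 / 3453588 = -1.80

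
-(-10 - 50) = 60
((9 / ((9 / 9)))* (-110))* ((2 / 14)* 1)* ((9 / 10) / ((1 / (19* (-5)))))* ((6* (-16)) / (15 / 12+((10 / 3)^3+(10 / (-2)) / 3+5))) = -175519872 / 6293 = -27891.29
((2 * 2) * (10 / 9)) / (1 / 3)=40 / 3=13.33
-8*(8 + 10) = -144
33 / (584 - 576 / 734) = 12111 / 214040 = 0.06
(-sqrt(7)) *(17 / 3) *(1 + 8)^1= -51 *sqrt(7)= -134.93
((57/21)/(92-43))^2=361/117649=0.00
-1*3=-3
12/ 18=2/ 3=0.67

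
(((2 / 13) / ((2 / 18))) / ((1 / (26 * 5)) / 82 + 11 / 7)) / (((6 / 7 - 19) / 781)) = -188283480 / 4964303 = -37.93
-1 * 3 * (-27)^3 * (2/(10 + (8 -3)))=39366/5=7873.20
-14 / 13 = -1.08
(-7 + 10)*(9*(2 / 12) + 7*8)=172.50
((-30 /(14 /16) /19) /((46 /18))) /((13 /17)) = -36720 /39767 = -0.92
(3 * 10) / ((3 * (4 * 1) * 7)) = 5 / 14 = 0.36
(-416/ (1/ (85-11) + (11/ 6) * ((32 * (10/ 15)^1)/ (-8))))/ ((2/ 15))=2077920/ 3247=639.95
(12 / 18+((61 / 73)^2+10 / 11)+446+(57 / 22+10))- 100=11538295 / 31974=360.86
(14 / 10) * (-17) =-119 / 5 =-23.80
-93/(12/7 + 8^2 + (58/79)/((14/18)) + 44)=-79/94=-0.84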